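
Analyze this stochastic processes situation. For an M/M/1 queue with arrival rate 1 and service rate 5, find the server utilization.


rho = lambda/mu
= 1/5
= 0.2000

0.2000


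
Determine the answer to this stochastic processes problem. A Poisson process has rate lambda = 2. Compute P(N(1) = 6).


P(N(t)=k) = (lambda*t)^k * exp(-lambda*t) / k!
lambda*t = 2
= 2^6 * exp(-2) / 6!
= 64 * 0.1353 / 720
= 0.0120

0.0120


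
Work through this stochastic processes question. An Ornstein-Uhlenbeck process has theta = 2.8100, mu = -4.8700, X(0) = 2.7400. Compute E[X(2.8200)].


E[X(t)] = mu + (X(0) - mu)*exp(-theta*t)
= -4.8700 + (2.7400 - -4.8700)*exp(-2.8100*2.8200)
= -4.8700 + 7.6100 * 3.6188e-04
= -4.8672

-4.8672


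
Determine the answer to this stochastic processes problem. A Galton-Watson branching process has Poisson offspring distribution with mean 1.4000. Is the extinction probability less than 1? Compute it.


Since mu = 1.4000 > 1, extinction prob q < 1.
Solve s = exp(mu*(s-1)) iteratively.
q = 0.4890

0.4890


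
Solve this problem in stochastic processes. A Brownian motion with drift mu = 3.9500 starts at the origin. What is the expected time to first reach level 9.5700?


Expected first passage time = a/mu
= 9.5700/3.9500
= 2.4228

2.4228


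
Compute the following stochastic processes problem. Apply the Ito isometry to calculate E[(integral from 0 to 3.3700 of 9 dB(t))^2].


By Ito isometry: E[(int f dB)^2] = int f^2 dt
= 9^2 * 3.3700
= 81 * 3.3700 = 272.9700

272.9700


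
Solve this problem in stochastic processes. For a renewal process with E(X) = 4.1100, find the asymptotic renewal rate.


Long-run renewal rate = 1/E(X)
= 1/4.1100
= 0.2433

0.2433


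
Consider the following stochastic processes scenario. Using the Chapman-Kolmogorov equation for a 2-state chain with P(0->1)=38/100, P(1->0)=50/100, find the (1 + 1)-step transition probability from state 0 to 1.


P^2 = P^1 * P^1
Computing via matrix multiplication of the transition matrix.
Entry (0,1) of P^2 = 0.4256

0.4256


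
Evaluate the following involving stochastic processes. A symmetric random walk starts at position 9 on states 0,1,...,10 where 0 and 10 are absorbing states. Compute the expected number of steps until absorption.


For symmetric RW on 0,...,N with absorbing barriers, E(i) = i*(N-i)
E(9) = 9 * 1 = 9

9


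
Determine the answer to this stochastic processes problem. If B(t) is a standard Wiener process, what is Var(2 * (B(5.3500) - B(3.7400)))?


Var(alpha*(B(t)-B(s))) = alpha^2 * (t-s)
= 2^2 * (5.3500 - 3.7400)
= 4 * 1.6100
= 6.4400

6.4400


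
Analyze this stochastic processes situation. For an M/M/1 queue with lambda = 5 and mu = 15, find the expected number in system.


rho = 5/15 = 0.3333
L = rho/(1-rho)
= 0.3333/0.6667
= 0.5000

0.5000


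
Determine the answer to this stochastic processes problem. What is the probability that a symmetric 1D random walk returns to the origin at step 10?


P(S(10) = 0) = C(10,5) / 4^5
= 252 / 1024
= 0.2461

0.2461


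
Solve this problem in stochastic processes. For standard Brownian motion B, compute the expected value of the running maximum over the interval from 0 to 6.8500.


E(max B(s)) = sqrt(2t/pi)
= sqrt(2*6.8500/pi)
= sqrt(4.3608)
= 2.0883

2.0883


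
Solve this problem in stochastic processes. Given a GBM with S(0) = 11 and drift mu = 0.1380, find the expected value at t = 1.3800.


E[S(t)] = S(0) * exp(mu * t)
= 11 * exp(0.1380 * 1.3800)
= 11 * 1.2098
= 13.3076

13.3076


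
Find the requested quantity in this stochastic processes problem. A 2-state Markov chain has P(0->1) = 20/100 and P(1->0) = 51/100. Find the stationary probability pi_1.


Stationary distribution: pi_0 = p10/(p01+p10), pi_1 = p01/(p01+p10)
p01 = 0.2000, p10 = 0.5100
pi_1 = 0.2817

0.2817


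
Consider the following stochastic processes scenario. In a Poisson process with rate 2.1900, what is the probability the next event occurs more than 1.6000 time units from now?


P(X > t) = exp(-lambda * t)
= exp(-2.1900 * 1.6000)
= exp(-3.5040) = 0.0301

0.0301


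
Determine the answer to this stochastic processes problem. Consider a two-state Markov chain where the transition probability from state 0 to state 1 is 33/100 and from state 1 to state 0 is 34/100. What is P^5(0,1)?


Computing P^5 by matrix multiplication.
P = [[0.6700, 0.3300], [0.3400, 0.6600]]
After raising P to the power 5:
P^5(0,1) = 0.4906

0.4906


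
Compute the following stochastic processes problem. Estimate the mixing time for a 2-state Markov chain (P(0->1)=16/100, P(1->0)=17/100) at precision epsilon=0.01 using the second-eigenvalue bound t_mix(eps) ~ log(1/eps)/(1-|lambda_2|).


lambda_2 = |1 - p01 - p10| = |1 - 0.1600 - 0.1700| = 0.6700
t_mix ~ log(1/eps)/(1 - |lambda_2|)
= log(100)/(1 - 0.6700) = 4.6052/0.3300
= 13.9551

13.9551


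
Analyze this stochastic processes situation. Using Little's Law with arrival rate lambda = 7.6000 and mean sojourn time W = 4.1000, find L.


Little's Law: L = lambda * W
= 7.6000 * 4.1000
= 31.1600

31.1600


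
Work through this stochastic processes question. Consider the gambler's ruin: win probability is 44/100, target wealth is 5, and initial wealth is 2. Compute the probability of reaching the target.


Gambler's ruin formula:
r = q/p = 0.5600/0.4400 = 1.2727
P(win) = (1 - r^i)/(1 - r^N)
= (1 - 1.2727^2)/(1 - 1.2727^5)
= 0.2649

0.2649


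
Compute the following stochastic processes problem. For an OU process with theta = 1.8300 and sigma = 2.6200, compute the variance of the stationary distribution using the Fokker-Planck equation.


Stationary variance = sigma^2 / (2*theta)
= 2.6200^2 / (2*1.8300)
= 6.8644 / 3.6600
= 1.8755

1.8755


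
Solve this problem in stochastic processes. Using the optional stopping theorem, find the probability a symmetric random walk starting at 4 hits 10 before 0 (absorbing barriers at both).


By optional stopping theorem: E(M at tau) = M(0) = 4
P(hit 10)*10 + P(hit 0)*0 = 4
P(hit 10) = (4 - 0)/(10 - 0) = 2/5 = 0.4000

0.4000


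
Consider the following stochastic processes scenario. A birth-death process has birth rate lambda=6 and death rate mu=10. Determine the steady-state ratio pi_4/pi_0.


For birth-death process, pi_n/pi_0 = (lambda/mu)^n
= (6/10)^4
= 0.1296

0.1296


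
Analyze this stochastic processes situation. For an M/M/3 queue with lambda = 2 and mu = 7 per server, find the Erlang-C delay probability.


a = lambda/mu = 0.2857
rho = a/c = 0.0952
Erlang-C formula applied:
C(c,a) = 0.0032

0.0032


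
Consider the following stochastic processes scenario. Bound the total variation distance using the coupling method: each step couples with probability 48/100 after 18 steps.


TV distance bound <= (1-delta)^n
= (1 - 0.4800)^18
= 0.5200^18
= 7.7279e-06

7.7279e-06


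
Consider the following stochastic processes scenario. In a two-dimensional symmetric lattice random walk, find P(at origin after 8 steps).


P = C(8,4)^2 / 4^8
= 70^2 / 65536
= 4900 / 65536
= 0.0748

0.0748


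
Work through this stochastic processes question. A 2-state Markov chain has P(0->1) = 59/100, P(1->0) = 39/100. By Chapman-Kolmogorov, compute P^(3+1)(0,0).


P^4 = P^3 * P^1
Computing via matrix multiplication of the transition matrix.
Entry (0,0) of P^4 = 0.3980

0.3980


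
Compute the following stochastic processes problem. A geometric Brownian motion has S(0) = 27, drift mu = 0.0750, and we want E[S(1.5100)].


E[S(t)] = S(0) * exp(mu * t)
= 27 * exp(0.0750 * 1.5100)
= 27 * 1.1199
= 30.2376

30.2376


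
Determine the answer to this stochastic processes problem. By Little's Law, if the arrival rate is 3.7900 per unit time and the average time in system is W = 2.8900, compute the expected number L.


Little's Law: L = lambda * W
= 3.7900 * 2.8900
= 10.9531

10.9531


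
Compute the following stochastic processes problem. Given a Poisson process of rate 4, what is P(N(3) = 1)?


P(N(t)=k) = (lambda*t)^k * exp(-lambda*t) / k!
lambda*t = 12
= 12^1 * exp(-12) / 1!
= 12 * 6.1442e-06 / 1
= 7.3731e-05

7.3731e-05


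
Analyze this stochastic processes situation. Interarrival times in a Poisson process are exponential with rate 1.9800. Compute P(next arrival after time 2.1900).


P(X > t) = exp(-lambda * t)
= exp(-1.9800 * 2.1900)
= exp(-4.3362) = 0.0131

0.0131


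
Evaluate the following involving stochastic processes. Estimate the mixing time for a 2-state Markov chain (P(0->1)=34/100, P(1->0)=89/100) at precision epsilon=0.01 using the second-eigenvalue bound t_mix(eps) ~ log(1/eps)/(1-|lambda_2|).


lambda_2 = |1 - p01 - p10| = |1 - 0.3400 - 0.8900| = 0.2300
t_mix ~ log(1/eps)/(1 - |lambda_2|)
= log(100)/(1 - 0.2300) = 4.6052/0.7700
= 5.9807

5.9807


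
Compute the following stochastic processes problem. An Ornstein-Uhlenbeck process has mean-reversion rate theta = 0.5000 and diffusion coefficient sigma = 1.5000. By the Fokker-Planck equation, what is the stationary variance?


Stationary variance = sigma^2 / (2*theta)
= 1.5000^2 / (2*0.5000)
= 2.2500 / 1.0000
= 2.2500

2.2500


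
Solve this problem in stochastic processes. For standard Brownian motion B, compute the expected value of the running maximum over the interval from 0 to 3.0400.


E(max B(s)) = sqrt(2t/pi)
= sqrt(2*3.0400/pi)
= sqrt(1.9353)
= 1.3912

1.3912


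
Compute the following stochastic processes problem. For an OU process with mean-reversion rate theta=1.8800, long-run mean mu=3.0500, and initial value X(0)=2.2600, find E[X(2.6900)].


E[X(t)] = mu + (X(0) - mu)*exp(-theta*t)
= 3.0500 + (2.2600 - 3.0500)*exp(-1.8800*2.6900)
= 3.0500 + -0.7900 * 0.0064
= 3.0450

3.0450


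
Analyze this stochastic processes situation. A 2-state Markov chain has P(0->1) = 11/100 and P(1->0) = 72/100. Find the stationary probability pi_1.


Stationary distribution: pi_0 = p10/(p01+p10), pi_1 = p01/(p01+p10)
p01 = 0.1100, p10 = 0.7200
pi_1 = 0.1325

0.1325


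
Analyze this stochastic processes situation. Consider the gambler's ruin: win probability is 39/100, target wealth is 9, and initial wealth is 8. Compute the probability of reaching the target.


Gambler's ruin formula:
r = q/p = 0.6100/0.3900 = 1.5641
P(win) = (1 - r^i)/(1 - r^N)
= (1 - 1.5641^8)/(1 - 1.5641^9)
= 0.6328

0.6328


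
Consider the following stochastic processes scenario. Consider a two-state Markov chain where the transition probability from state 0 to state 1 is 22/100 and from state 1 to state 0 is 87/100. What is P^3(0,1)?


Computing P^3 by matrix multiplication.
P = [[0.7800, 0.2200], [0.8700, 0.1300]]
After raising P to the power 3:
P^3(0,1) = 0.2020

0.2020


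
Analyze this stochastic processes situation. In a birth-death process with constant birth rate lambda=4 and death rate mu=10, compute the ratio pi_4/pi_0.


For birth-death process, pi_n/pi_0 = (lambda/mu)^n
= (4/10)^4
= 0.0256

0.0256


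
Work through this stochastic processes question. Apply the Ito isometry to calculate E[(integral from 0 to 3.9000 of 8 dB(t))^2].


By Ito isometry: E[(int f dB)^2] = int f^2 dt
= 8^2 * 3.9000
= 64 * 3.9000 = 249.6000

249.6000


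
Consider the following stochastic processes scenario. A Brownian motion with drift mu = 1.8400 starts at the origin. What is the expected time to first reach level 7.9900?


Expected first passage time = a/mu
= 7.9900/1.8400
= 4.3424

4.3424


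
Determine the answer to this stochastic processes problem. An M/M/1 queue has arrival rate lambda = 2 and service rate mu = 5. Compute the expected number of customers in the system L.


rho = 2/5 = 0.4000
L = rho/(1-rho)
= 0.4000/0.6000
= 0.6667

0.6667


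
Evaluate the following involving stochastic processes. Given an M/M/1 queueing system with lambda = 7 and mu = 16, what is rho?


rho = lambda/mu
= 7/16
= 0.4375

0.4375


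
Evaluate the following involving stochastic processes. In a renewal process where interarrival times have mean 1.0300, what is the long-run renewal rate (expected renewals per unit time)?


Long-run renewal rate = 1/E(X)
= 1/1.0300
= 0.9709

0.9709


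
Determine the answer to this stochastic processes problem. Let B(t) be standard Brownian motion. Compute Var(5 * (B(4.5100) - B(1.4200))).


Var(alpha*(B(t)-B(s))) = alpha^2 * (t-s)
= 5^2 * (4.5100 - 1.4200)
= 25 * 3.0900
= 77.2500

77.2500


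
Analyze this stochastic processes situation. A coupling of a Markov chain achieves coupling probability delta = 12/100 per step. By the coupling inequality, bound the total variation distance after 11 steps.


TV distance bound <= (1-delta)^n
= (1 - 0.1200)^11
= 0.8800^11
= 0.2451

0.2451


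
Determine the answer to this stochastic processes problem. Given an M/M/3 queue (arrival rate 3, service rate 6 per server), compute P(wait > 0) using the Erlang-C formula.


a = lambda/mu = 0.5000
rho = a/c = 0.1667
Erlang-C formula applied:
C(c,a) = 0.0152

0.0152


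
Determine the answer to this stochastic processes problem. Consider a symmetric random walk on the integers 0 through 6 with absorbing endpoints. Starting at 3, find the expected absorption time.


For symmetric RW on 0,...,N with absorbing barriers, E(i) = i*(N-i)
E(3) = 3 * 3 = 9

9


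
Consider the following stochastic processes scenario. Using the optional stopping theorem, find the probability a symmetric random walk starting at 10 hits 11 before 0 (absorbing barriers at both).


By optional stopping theorem: E(M at tau) = M(0) = 10
P(hit 11)*11 + P(hit 0)*0 = 10
P(hit 11) = (10 - 0)/(11 - 0) = 10/11 = 0.9091

0.9091


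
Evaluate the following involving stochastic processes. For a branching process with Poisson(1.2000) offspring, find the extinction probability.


Since mu = 1.2000 > 1, extinction prob q < 1.
Solve s = exp(mu*(s-1)) iteratively.
q = 0.6863

0.6863


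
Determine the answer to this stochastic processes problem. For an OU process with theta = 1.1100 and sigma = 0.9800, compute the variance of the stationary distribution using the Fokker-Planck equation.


Stationary variance = sigma^2 / (2*theta)
= 0.9800^2 / (2*1.1100)
= 0.9604 / 2.2200
= 0.4326

0.4326


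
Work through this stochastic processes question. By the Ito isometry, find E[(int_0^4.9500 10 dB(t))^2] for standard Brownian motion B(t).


By Ito isometry: E[(int f dB)^2] = int f^2 dt
= 10^2 * 4.9500
= 100 * 4.9500 = 495.0000

495.0000


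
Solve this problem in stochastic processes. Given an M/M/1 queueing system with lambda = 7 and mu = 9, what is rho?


rho = lambda/mu
= 7/9
= 0.7778

0.7778


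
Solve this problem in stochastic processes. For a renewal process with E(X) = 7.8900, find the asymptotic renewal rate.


Long-run renewal rate = 1/E(X)
= 1/7.8900
= 0.1267

0.1267


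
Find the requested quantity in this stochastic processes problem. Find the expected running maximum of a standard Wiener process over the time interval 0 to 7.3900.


E(max B(s)) = sqrt(2t/pi)
= sqrt(2*7.3900/pi)
= sqrt(4.7046)
= 2.1690

2.1690


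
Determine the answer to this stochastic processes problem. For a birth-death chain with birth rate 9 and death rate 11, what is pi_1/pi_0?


For birth-death process, pi_n/pi_0 = (lambda/mu)^n
= (9/11)^1
= 0.8182

0.8182


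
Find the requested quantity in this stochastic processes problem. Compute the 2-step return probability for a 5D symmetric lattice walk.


P(return in 2 steps) = P(reverse first step) = 1/(2d)
= 1/10
= 0.1000

0.1000


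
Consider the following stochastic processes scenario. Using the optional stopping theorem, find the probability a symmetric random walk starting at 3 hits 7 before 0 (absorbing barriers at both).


By optional stopping theorem: E(M at tau) = M(0) = 3
P(hit 7)*7 + P(hit 0)*0 = 3
P(hit 7) = (3 - 0)/(7 - 0) = 3/7 = 0.4286

0.4286


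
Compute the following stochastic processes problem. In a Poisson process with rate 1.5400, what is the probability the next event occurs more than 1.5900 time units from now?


P(X > t) = exp(-lambda * t)
= exp(-1.5400 * 1.5900)
= exp(-2.4486) = 0.0864

0.0864


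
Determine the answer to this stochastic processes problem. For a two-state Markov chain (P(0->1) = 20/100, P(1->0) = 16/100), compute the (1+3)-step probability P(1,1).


P^4 = P^1 * P^3
Computing via matrix multiplication of the transition matrix.
Entry (1,1) of P^4 = 0.6301

0.6301


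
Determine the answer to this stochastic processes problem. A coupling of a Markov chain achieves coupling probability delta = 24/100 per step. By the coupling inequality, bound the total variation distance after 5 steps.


TV distance bound <= (1-delta)^n
= (1 - 0.2400)^5
= 0.7600^5
= 0.2536

0.2536


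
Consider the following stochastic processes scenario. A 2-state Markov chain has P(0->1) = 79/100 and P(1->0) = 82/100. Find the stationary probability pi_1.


Stationary distribution: pi_0 = p10/(p01+p10), pi_1 = p01/(p01+p10)
p01 = 0.7900, p10 = 0.8200
pi_1 = 0.4907

0.4907


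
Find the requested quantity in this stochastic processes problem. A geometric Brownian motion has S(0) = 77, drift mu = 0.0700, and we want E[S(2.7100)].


E[S(t)] = S(0) * exp(mu * t)
= 77 * exp(0.0700 * 2.7100)
= 77 * 1.2089
= 93.0843

93.0843


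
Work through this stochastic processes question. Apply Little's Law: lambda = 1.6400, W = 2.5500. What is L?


Little's Law: L = lambda * W
= 1.6400 * 2.5500
= 4.1820

4.1820


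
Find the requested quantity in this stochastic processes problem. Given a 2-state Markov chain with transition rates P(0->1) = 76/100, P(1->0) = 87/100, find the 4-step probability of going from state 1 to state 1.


Computing P^4 by matrix multiplication.
P = [[0.2400, 0.7600], [0.8700, 0.1300]]
After raising P to the power 4:
P^4(1,1) = 0.5503

0.5503


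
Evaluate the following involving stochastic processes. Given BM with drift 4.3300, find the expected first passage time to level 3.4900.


Expected first passage time = a/mu
= 3.4900/4.3300
= 0.8060

0.8060


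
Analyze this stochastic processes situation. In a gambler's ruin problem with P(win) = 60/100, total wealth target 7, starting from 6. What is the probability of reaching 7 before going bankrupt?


Gambler's ruin formula:
r = q/p = 0.4000/0.6000 = 0.6667
P(win) = (1 - r^i)/(1 - r^N)
= (1 - 0.6667^6)/(1 - 0.6667^7)
= 0.9689

0.9689


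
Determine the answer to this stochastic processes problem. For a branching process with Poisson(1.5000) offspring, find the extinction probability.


Since mu = 1.5000 > 1, extinction prob q < 1.
Solve s = exp(mu*(s-1)) iteratively.
q = 0.4172

0.4172


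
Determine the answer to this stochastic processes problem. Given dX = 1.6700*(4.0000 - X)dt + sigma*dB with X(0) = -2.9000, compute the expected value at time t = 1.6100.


E[X(t)] = mu + (X(0) - mu)*exp(-theta*t)
= 4.0000 + (-2.9000 - 4.0000)*exp(-1.6700*1.6100)
= 4.0000 + -6.9000 * 0.0680
= 3.5310

3.5310


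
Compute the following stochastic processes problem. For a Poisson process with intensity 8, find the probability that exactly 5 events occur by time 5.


P(N(t)=k) = (lambda*t)^k * exp(-lambda*t) / k!
lambda*t = 40
= 40^5 * exp(-40) / 5!
= 102400000 * 4.2484e-18 / 120
= 3.6253e-12

3.6253e-12


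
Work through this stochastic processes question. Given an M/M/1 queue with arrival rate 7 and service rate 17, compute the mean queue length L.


rho = 7/17 = 0.4118
L = rho/(1-rho)
= 0.4118/0.5882
= 0.7000

0.7000


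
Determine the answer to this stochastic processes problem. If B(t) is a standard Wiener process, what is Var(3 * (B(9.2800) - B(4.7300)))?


Var(alpha*(B(t)-B(s))) = alpha^2 * (t-s)
= 3^2 * (9.2800 - 4.7300)
= 9 * 4.5500
= 40.9500

40.9500


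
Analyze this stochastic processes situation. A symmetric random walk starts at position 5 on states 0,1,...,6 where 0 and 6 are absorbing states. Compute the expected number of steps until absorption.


For symmetric RW on 0,...,N with absorbing barriers, E(i) = i*(N-i)
E(5) = 5 * 1 = 5

5


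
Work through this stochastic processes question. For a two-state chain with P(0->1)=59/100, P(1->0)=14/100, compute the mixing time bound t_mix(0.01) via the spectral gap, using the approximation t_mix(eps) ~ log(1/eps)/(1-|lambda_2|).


lambda_2 = |1 - p01 - p10| = |1 - 0.5900 - 0.1400| = 0.2700
t_mix ~ log(1/eps)/(1 - |lambda_2|)
= log(100)/(1 - 0.2700) = 4.6052/0.7300
= 6.3085

6.3085


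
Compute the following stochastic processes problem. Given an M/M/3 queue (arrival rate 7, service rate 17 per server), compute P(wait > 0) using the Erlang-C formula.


a = lambda/mu = 0.4118
rho = a/c = 0.1373
Erlang-C formula applied:
C(c,a) = 0.0089

0.0089


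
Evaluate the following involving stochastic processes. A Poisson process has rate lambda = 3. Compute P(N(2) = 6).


P(N(t)=k) = (lambda*t)^k * exp(-lambda*t) / k!
lambda*t = 6
= 6^6 * exp(-6) / 6!
= 46656 * 0.0025 / 720
= 0.1606

0.1606


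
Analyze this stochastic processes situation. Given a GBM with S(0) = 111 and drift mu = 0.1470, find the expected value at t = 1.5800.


E[S(t)] = S(0) * exp(mu * t)
= 111 * exp(0.1470 * 1.5800)
= 111 * 1.2614
= 140.0207

140.0207


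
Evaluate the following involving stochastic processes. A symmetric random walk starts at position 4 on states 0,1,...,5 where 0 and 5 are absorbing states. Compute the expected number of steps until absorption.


For symmetric RW on 0,...,N with absorbing barriers, E(i) = i*(N-i)
E(4) = 4 * 1 = 4

4


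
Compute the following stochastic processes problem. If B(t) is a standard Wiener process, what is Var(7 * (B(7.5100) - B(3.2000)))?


Var(alpha*(B(t)-B(s))) = alpha^2 * (t-s)
= 7^2 * (7.5100 - 3.2000)
= 49 * 4.3100
= 211.1900

211.1900


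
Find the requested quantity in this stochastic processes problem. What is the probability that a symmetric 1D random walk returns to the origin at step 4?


P(S(4) = 0) = C(4,2) / 4^2
= 6 / 16
= 0.3750

0.3750


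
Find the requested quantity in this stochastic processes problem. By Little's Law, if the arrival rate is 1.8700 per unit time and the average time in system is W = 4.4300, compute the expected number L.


Little's Law: L = lambda * W
= 1.8700 * 4.4300
= 8.2841

8.2841


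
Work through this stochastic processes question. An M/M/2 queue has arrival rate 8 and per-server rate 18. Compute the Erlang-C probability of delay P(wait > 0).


a = lambda/mu = 0.4444
rho = a/c = 0.2222
Erlang-C formula applied:
C(c,a) = 0.0808

0.0808


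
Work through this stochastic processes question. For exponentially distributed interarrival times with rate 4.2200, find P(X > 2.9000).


P(X > t) = exp(-lambda * t)
= exp(-4.2200 * 2.9000)
= exp(-12.2380) = 4.8429e-06

4.8429e-06


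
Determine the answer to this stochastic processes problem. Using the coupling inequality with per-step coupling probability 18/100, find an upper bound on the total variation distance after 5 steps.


TV distance bound <= (1-delta)^n
= (1 - 0.1800)^5
= 0.8200^5
= 0.3707

0.3707


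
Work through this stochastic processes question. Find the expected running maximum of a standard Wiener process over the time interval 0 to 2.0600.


E(max B(s)) = sqrt(2t/pi)
= sqrt(2*2.0600/pi)
= sqrt(1.3114)
= 1.1452

1.1452


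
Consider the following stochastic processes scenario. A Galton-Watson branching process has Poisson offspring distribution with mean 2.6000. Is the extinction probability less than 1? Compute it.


Since mu = 2.6000 > 1, extinction prob q < 1.
Solve s = exp(mu*(s-1)) iteratively.
q = 0.0951

0.0951


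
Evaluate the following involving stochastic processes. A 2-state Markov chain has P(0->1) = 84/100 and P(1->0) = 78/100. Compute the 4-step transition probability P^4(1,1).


Computing P^4 by matrix multiplication.
P = [[0.1600, 0.8400], [0.7800, 0.2200]]
After raising P to the power 4:
P^4(1,1) = 0.5897

0.5897


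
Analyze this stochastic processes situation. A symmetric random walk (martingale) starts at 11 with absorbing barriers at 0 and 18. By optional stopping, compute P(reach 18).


By optional stopping theorem: E(M at tau) = M(0) = 11
P(hit 18)*18 + P(hit 0)*0 = 11
P(hit 18) = (11 - 0)/(18 - 0) = 11/18 = 0.6111

0.6111


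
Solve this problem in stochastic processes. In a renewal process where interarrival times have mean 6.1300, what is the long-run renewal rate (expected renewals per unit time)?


Long-run renewal rate = 1/E(X)
= 1/6.1300
= 0.1631

0.1631


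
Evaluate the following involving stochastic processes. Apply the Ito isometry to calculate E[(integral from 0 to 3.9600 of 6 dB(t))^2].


By Ito isometry: E[(int f dB)^2] = int f^2 dt
= 6^2 * 3.9600
= 36 * 3.9600 = 142.5600

142.5600


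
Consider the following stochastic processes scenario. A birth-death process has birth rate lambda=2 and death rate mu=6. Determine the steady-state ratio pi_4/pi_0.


For birth-death process, pi_n/pi_0 = (lambda/mu)^n
= (2/6)^4
= 0.0123

0.0123


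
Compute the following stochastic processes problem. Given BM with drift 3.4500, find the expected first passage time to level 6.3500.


Expected first passage time = a/mu
= 6.3500/3.4500
= 1.8406

1.8406


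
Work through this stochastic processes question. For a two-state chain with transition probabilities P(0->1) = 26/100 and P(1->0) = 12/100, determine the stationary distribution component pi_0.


Stationary distribution: pi_0 = p10/(p01+p10), pi_1 = p01/(p01+p10)
p01 = 0.2600, p10 = 0.1200
pi_0 = 0.3158

0.3158


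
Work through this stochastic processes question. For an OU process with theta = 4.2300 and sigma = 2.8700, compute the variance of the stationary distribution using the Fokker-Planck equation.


Stationary variance = sigma^2 / (2*theta)
= 2.8700^2 / (2*4.2300)
= 8.2369 / 8.4600
= 0.9736

0.9736


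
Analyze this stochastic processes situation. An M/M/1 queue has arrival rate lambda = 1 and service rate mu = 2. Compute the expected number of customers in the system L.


rho = 1/2 = 0.5000
L = rho/(1-rho)
= 0.5000/0.5000
= 1.0000

1.0000


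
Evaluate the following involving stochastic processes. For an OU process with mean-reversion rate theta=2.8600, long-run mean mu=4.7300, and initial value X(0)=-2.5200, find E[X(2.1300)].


E[X(t)] = mu + (X(0) - mu)*exp(-theta*t)
= 4.7300 + (-2.5200 - 4.7300)*exp(-2.8600*2.1300)
= 4.7300 + -7.2500 * 0.0023
= 4.7136

4.7136


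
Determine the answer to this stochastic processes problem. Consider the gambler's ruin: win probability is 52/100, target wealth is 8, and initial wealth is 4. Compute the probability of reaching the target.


Gambler's ruin formula:
r = q/p = 0.4800/0.5200 = 0.9231
P(win) = (1 - r^i)/(1 - r^N)
= (1 - 0.9231^4)/(1 - 0.9231^8)
= 0.5794

0.5794


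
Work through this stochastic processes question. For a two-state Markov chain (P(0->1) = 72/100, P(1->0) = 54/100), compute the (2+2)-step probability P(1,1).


P^4 = P^2 * P^2
Computing via matrix multiplication of the transition matrix.
Entry (1,1) of P^4 = 0.5734

0.5734


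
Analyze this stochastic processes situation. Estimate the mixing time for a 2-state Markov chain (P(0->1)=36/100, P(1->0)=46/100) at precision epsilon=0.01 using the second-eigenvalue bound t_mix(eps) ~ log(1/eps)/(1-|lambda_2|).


lambda_2 = |1 - p01 - p10| = |1 - 0.3600 - 0.4600| = 0.1800
t_mix ~ log(1/eps)/(1 - |lambda_2|)
= log(100)/(1 - 0.1800) = 4.6052/0.8200
= 5.6161

5.6161


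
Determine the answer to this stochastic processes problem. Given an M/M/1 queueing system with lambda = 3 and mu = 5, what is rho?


rho = lambda/mu
= 3/5
= 0.6000

0.6000


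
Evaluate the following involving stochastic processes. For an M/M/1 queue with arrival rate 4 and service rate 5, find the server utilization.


rho = lambda/mu
= 4/5
= 0.8000

0.8000


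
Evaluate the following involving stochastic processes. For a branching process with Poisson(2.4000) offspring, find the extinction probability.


Since mu = 2.4000 > 1, extinction prob q < 1.
Solve s = exp(mu*(s-1)) iteratively.
q = 0.1214

0.1214


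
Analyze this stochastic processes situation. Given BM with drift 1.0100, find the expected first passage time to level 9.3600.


Expected first passage time = a/mu
= 9.3600/1.0100
= 9.2673

9.2673


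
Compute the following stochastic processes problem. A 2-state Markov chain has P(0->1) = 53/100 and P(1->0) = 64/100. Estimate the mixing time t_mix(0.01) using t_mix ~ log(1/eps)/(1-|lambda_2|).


lambda_2 = |1 - p01 - p10| = |1 - 0.5300 - 0.6400| = 0.1700
t_mix ~ log(1/eps)/(1 - |lambda_2|)
= log(100)/(1 - 0.1700) = 4.6052/0.8300
= 5.5484

5.5484


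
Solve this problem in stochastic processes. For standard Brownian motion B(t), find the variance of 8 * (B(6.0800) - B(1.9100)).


Var(alpha*(B(t)-B(s))) = alpha^2 * (t-s)
= 8^2 * (6.0800 - 1.9100)
= 64 * 4.1700
= 266.8800

266.8800


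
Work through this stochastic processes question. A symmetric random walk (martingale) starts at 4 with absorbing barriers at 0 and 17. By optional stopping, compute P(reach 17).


By optional stopping theorem: E(M at tau) = M(0) = 4
P(hit 17)*17 + P(hit 0)*0 = 4
P(hit 17) = (4 - 0)/(17 - 0) = 4/17 = 0.2353

0.2353


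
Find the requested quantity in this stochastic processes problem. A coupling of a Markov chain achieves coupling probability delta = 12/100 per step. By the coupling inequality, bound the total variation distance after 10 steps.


TV distance bound <= (1-delta)^n
= (1 - 0.1200)^10
= 0.8800^10
= 0.2785

0.2785


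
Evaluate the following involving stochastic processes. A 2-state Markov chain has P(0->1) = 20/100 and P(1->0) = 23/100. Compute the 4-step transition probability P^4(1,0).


Computing P^4 by matrix multiplication.
P = [[0.8000, 0.2000], [0.2300, 0.7700]]
After raising P to the power 4:
P^4(1,0) = 0.4784

0.4784


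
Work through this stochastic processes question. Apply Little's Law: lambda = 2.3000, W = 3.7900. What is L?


Little's Law: L = lambda * W
= 2.3000 * 3.7900
= 8.7170

8.7170


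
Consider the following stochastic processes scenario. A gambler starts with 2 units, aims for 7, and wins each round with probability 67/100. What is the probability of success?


Gambler's ruin formula:
r = q/p = 0.3300/0.6700 = 0.4925
P(win) = (1 - r^i)/(1 - r^N)
= (1 - 0.4925^2)/(1 - 0.4925^7)
= 0.7628

0.7628


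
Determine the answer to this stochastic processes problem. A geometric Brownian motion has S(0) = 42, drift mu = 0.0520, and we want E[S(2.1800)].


E[S(t)] = S(0) * exp(mu * t)
= 42 * exp(0.0520 * 2.1800)
= 42 * 1.1200
= 47.0415

47.0415


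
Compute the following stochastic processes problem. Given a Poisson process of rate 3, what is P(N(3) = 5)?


P(N(t)=k) = (lambda*t)^k * exp(-lambda*t) / k!
lambda*t = 9
= 9^5 * exp(-9) / 5!
= 59049 * 1.2341e-04 / 120
= 0.0607

0.0607


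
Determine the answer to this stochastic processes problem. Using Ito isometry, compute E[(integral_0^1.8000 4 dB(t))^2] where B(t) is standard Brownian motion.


By Ito isometry: E[(int f dB)^2] = int f^2 dt
= 4^2 * 1.8000
= 16 * 1.8000 = 28.8000

28.8000


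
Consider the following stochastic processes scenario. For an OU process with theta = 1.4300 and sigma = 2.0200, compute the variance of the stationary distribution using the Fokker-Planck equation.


Stationary variance = sigma^2 / (2*theta)
= 2.0200^2 / (2*1.4300)
= 4.0804 / 2.8600
= 1.4267

1.4267


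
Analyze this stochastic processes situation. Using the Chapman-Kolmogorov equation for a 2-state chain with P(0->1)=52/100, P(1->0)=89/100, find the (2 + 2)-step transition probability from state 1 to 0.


P^4 = P^2 * P^2
Computing via matrix multiplication of the transition matrix.
Entry (1,0) of P^4 = 0.6134

0.6134


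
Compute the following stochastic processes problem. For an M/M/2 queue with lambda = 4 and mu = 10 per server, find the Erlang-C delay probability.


a = lambda/mu = 0.4000
rho = a/c = 0.2000
Erlang-C formula applied:
C(c,a) = 0.0667

0.0667


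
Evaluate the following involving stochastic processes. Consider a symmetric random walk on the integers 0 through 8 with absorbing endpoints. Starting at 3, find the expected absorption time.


For symmetric RW on 0,...,N with absorbing barriers, E(i) = i*(N-i)
E(3) = 3 * 5 = 15

15


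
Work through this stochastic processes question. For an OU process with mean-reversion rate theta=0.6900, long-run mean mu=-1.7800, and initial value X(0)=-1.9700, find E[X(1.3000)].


E[X(t)] = mu + (X(0) - mu)*exp(-theta*t)
= -1.7800 + (-1.9700 - -1.7800)*exp(-0.6900*1.3000)
= -1.7800 + -0.1900 * 0.4078
= -1.8575

-1.8575


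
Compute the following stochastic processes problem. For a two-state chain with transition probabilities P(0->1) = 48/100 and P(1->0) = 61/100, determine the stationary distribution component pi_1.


Stationary distribution: pi_0 = p10/(p01+p10), pi_1 = p01/(p01+p10)
p01 = 0.4800, p10 = 0.6100
pi_1 = 0.4404

0.4404


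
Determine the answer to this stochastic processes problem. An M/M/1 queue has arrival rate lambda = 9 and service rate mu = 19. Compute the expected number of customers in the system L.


rho = 9/19 = 0.4737
L = rho/(1-rho)
= 0.4737/0.5263
= 0.9000

0.9000


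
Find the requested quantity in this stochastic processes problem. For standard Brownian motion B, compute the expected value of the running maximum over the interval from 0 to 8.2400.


E(max B(s)) = sqrt(2t/pi)
= sqrt(2*8.2400/pi)
= sqrt(5.2457)
= 2.2904

2.2904


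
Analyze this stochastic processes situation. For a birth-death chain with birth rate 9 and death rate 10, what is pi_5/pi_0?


For birth-death process, pi_n/pi_0 = (lambda/mu)^n
= (9/10)^5
= 0.5905

0.5905


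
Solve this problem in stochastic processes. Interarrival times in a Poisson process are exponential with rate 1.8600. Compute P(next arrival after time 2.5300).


P(X > t) = exp(-lambda * t)
= exp(-1.8600 * 2.5300)
= exp(-4.7058) = 0.0090

0.0090


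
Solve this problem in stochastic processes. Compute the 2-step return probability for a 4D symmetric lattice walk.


P(return in 2 steps) = P(reverse first step) = 1/(2d)
= 1/8
= 0.1250

0.1250


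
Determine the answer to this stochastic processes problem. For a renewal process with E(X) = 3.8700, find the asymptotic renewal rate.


Long-run renewal rate = 1/E(X)
= 1/3.8700
= 0.2584

0.2584


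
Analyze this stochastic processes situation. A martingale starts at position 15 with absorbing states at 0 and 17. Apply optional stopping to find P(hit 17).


By optional stopping theorem: E(M at tau) = M(0) = 15
P(hit 17)*17 + P(hit 0)*0 = 15
P(hit 17) = (15 - 0)/(17 - 0) = 15/17 = 0.8824

0.8824


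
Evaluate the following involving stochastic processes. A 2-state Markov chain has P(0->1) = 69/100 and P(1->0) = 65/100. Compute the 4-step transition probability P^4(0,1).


Computing P^4 by matrix multiplication.
P = [[0.3100, 0.6900], [0.6500, 0.3500]]
After raising P to the power 4:
P^4(0,1) = 0.5080

0.5080


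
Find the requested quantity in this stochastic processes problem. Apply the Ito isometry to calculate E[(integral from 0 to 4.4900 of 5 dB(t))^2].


By Ito isometry: E[(int f dB)^2] = int f^2 dt
= 5^2 * 4.4900
= 25 * 4.4900 = 112.2500

112.2500


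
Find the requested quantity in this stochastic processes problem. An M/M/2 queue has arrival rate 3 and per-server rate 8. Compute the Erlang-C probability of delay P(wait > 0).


a = lambda/mu = 0.3750
rho = a/c = 0.1875
Erlang-C formula applied:
C(c,a) = 0.0592

0.0592


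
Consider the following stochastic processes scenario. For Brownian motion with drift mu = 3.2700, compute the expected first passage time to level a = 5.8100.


Expected first passage time = a/mu
= 5.8100/3.2700
= 1.7768

1.7768


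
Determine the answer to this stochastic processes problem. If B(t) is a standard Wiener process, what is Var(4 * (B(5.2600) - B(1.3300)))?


Var(alpha*(B(t)-B(s))) = alpha^2 * (t-s)
= 4^2 * (5.2600 - 1.3300)
= 16 * 3.9300
= 62.8800

62.8800


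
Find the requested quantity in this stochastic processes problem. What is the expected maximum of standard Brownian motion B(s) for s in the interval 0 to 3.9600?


E(max B(s)) = sqrt(2t/pi)
= sqrt(2*3.9600/pi)
= sqrt(2.5210)
= 1.5878

1.5878


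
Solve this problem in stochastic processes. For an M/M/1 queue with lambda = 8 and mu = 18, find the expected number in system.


rho = 8/18 = 0.4444
L = rho/(1-rho)
= 0.4444/0.5556
= 0.8000

0.8000


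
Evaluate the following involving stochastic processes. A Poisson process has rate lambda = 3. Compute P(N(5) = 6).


P(N(t)=k) = (lambda*t)^k * exp(-lambda*t) / k!
lambda*t = 15
= 15^6 * exp(-15) / 6!
= 11390625 * 3.0590e-07 / 720
= 0.0048

0.0048


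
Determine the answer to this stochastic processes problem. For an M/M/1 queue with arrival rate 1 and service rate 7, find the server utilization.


rho = lambda/mu
= 1/7
= 0.1429

0.1429


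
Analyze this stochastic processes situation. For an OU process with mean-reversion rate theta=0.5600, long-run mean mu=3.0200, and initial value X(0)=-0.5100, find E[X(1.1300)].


E[X(t)] = mu + (X(0) - mu)*exp(-theta*t)
= 3.0200 + (-0.5100 - 3.0200)*exp(-0.5600*1.1300)
= 3.0200 + -3.5300 * 0.5311
= 1.1452

1.1452


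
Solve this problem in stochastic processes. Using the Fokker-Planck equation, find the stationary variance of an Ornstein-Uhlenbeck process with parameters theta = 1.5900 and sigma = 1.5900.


Stationary variance = sigma^2 / (2*theta)
= 1.5900^2 / (2*1.5900)
= 2.5281 / 3.1800
= 0.7950

0.7950


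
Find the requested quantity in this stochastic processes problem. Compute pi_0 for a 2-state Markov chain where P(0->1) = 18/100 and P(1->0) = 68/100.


Stationary distribution: pi_0 = p10/(p01+p10), pi_1 = p01/(p01+p10)
p01 = 0.1800, p10 = 0.6800
pi_0 = 0.7907

0.7907


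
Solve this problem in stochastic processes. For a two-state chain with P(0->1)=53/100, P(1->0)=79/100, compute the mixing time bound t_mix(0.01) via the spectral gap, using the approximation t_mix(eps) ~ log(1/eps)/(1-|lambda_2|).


lambda_2 = |1 - p01 - p10| = |1 - 0.5300 - 0.7900| = 0.3200
t_mix ~ log(1/eps)/(1 - |lambda_2|)
= log(100)/(1 - 0.3200) = 4.6052/0.6800
= 6.7723

6.7723


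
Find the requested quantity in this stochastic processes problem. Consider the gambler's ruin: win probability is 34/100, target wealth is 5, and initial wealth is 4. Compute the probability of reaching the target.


Gambler's ruin formula:
r = q/p = 0.6600/0.3400 = 1.9412
P(win) = (1 - r^i)/(1 - r^N)
= (1 - 1.9412^4)/(1 - 1.9412^5)
= 0.4969

0.4969


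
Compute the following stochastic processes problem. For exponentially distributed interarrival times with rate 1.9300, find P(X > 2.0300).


P(X > t) = exp(-lambda * t)
= exp(-1.9300 * 2.0300)
= exp(-3.9179) = 0.0199

0.0199


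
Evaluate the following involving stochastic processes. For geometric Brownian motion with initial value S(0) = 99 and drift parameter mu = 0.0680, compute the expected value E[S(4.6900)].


E[S(t)] = S(0) * exp(mu * t)
= 99 * exp(0.0680 * 4.6900)
= 99 * 1.3756
= 136.1885

136.1885


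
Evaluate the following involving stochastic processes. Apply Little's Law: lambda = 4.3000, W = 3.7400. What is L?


Little's Law: L = lambda * W
= 4.3000 * 3.7400
= 16.0820

16.0820


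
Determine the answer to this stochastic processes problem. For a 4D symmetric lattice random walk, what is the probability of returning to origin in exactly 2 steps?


P(return in 2 steps) = P(reverse first step) = 1/(2d)
= 1/8
= 0.1250

0.1250


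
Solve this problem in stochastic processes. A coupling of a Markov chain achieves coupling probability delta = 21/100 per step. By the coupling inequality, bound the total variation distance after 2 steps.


TV distance bound <= (1-delta)^n
= (1 - 0.2100)^2
= 0.7900^2
= 0.6241

0.6241
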